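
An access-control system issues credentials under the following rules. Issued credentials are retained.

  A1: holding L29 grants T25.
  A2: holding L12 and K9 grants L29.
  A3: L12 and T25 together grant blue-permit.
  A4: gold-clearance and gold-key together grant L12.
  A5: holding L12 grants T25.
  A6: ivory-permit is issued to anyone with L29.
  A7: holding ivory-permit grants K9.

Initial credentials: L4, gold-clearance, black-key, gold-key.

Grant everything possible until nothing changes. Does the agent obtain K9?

K9 would need ivory-permit (A7), but ivory-permit is never granted.

No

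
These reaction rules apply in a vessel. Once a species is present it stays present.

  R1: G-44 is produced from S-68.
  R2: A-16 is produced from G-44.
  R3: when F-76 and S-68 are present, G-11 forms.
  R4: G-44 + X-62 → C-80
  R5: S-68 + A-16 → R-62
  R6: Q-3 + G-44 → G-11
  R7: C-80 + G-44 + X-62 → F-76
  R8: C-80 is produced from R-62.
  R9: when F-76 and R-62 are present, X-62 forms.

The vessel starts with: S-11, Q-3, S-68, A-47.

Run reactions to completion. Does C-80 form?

Yes

S-68 present → G-44 forms (R1).
G-44 present → A-16 forms (R2).
S-68 and A-16 present → R-62 forms (R5).
R-62 present → C-80 forms (R8).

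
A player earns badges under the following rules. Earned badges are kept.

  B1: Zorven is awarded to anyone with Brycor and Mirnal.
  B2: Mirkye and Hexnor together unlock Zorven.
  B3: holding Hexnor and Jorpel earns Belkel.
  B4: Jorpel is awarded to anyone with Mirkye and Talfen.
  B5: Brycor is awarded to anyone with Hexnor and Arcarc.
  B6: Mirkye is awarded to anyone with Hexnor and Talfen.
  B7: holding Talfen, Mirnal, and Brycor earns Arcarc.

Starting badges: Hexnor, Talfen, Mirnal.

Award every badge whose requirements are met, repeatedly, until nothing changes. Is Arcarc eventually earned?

No

Arcarc would need Talfen, Mirnal, and Brycor (B7), but Brycor is never earned.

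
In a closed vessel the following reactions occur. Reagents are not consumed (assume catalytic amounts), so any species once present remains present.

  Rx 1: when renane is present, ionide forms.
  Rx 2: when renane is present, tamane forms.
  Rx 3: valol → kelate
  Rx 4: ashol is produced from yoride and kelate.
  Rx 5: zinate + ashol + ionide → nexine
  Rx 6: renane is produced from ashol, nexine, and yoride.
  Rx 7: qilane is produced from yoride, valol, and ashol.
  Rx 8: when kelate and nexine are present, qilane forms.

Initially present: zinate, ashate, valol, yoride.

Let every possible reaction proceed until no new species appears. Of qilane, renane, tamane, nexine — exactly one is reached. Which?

valol present → kelate forms (Rx 3).
yoride and kelate present → ashol forms (Rx 4).
yoride, valol, and ashol present → qilane forms (Rx 7).
nexine would need zinate, ashol, and ionide (Rx 5), but ionide never forms. renane would need ashol, nexine, and yoride (Rx 6), but nexine never forms. tamane would need renane (Rx 2), but renane never forms.

qilane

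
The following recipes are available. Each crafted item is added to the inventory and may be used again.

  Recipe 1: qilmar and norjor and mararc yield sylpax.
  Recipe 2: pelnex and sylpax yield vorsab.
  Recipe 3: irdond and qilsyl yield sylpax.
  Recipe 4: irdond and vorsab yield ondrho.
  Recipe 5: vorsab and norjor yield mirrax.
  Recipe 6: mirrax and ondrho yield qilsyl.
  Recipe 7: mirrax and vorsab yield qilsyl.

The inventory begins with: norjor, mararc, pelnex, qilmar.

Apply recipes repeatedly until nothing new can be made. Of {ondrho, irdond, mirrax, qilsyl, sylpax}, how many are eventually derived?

Using Recipe 1, qilmar, norjor, and mararc make sylpax.
pelnex and sylpax → vorsab (Recipe 2).
Using Recipe 5, vorsab and norjor make mirrax.
mirrax and vorsab → qilsyl (Recipe 7).
ondrho would need irdond and vorsab (Recipe 4), but irdond is never obtained.
No rule produces irdond, and it is not given.
mirrax: reached.
qilsyl: reached.
sylpax: reached.
Reached: mirrax, qilsyl, and sylpax — 3 of the 5.

3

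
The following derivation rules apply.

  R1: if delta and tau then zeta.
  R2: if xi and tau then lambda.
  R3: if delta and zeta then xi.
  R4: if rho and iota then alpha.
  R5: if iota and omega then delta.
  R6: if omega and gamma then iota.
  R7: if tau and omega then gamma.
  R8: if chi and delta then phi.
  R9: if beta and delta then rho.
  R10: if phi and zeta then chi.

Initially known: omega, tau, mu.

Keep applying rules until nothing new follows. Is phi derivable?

No

phi would need chi and delta (R8), but chi is never established.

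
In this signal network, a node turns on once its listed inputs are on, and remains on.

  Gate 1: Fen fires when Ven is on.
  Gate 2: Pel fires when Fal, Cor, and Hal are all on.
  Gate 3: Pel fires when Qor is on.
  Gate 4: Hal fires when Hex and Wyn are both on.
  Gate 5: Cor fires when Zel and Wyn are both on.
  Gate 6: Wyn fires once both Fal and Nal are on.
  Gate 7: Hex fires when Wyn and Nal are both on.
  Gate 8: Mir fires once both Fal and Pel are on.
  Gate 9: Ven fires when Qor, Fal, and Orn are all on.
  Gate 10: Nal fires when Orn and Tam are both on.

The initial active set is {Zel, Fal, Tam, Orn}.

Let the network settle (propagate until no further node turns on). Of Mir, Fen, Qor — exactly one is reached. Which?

Mir

Gate 10: Orn and Tam on → Nal on.
Gate 6: Fal and Nal on → Wyn on.
Wyn and Nal are on, so Hex fires (Gate 7).
Gate 5: Zel and Wyn on → Cor on.
Hex and Wyn are on, so Hal fires (Gate 4).
Gate 2: Fal, Cor, and Hal on → Pel on.
Fal and Pel are on, so Mir fires (Gate 8).
No rule produces Qor, and it is not given. Fen would need Ven (Gate 1), but Ven never turns on.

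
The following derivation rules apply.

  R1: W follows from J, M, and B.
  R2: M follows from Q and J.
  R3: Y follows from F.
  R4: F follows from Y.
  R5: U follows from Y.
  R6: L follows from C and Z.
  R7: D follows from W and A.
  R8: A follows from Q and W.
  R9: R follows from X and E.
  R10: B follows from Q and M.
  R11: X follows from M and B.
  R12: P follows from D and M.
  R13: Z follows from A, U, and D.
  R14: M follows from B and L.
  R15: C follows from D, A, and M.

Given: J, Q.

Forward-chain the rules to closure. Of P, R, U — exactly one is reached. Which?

Q and J hold, so M follows (R2).
From Q and M, R10 gives B.
J, M, and B hold, so W follows (R1).
Q and W hold, so A follows (R8).
W and A hold, so D follows (R7).
D and M hold, so P follows (R12).
U would need Y (R5), but Y is never established. R would need X and E (R9), but E is never established.

P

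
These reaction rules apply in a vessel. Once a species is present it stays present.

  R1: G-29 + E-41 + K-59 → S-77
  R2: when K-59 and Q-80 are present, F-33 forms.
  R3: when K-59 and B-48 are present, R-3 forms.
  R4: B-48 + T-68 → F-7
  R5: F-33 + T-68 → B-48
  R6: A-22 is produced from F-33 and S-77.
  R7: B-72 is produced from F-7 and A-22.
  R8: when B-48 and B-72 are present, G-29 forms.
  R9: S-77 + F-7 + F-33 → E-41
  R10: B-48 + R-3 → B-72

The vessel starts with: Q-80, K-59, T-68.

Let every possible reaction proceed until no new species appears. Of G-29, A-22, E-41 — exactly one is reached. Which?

K-59 and Q-80 present → F-33 forms (R2).
F-33 and T-68 present → B-48 forms (R5).
K-59 and B-48 present → R-3 forms (R3).
B-48 and R-3 present → B-72 forms (R10).
B-48 and B-72 present → G-29 forms (R8).
E-41 would need S-77, F-7, and F-33 (R9), but S-77 never forms. A-22 would need F-33 and S-77 (R6), but S-77 never forms.

G-29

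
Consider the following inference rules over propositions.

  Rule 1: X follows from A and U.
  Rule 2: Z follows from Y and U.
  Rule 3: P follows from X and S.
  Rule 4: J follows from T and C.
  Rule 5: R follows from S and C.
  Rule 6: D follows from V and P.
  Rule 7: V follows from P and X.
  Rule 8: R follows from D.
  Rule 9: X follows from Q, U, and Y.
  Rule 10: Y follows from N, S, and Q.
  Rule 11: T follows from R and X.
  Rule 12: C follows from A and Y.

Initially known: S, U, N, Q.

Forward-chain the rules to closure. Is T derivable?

Yes

N, S, and Q hold, so Y follows (Rule 10).
From Q, U, and Y, Rule 9 gives X.
X and S hold, so P follows (Rule 3).
P and X hold, so V follows (Rule 7).
From V and P, Rule 6 gives D.
From D, Rule 8 gives R.
From R and X, Rule 11 gives T.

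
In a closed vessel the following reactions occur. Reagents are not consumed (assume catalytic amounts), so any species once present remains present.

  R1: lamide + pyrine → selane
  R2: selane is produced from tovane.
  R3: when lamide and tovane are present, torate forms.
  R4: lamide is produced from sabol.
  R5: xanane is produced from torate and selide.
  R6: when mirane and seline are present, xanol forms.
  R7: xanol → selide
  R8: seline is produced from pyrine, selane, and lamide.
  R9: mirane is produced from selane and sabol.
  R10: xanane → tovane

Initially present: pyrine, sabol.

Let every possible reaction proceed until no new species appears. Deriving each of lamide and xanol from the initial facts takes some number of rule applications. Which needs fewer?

lamide: sabol present → lamide forms (R4). [1 rule application]
xanol: sabol present → lamide forms (R4). lamide and pyrine present → selane forms (R1). pyrine, selane, and lamide present → seline forms (R8). selane and sabol present → mirane forms (R9). mirane and seline present → xanol forms (R6). [5 rule applications]
lamide needs fewer.

lamide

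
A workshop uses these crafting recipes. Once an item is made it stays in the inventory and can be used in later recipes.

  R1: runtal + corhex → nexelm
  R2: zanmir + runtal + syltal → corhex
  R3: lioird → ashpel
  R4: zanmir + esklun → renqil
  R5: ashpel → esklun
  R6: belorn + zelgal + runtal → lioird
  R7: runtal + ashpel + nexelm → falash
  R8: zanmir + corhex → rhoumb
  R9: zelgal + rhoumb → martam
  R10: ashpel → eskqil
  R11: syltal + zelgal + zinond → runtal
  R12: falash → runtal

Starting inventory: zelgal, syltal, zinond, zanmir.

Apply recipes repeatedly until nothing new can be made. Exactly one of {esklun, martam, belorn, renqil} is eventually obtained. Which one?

syltal + zelgal + zinond → runtal (R11).
zanmir + runtal + syltal → corhex (R2).
Using R8, zanmir and corhex make rhoumb.
zelgal + rhoumb → martam (R9).
esklun would need ashpel (R5), but ashpel is never obtained. No rule produces belorn, and it is not given. renqil would need zanmir and esklun (R4), but esklun is never obtained.

martam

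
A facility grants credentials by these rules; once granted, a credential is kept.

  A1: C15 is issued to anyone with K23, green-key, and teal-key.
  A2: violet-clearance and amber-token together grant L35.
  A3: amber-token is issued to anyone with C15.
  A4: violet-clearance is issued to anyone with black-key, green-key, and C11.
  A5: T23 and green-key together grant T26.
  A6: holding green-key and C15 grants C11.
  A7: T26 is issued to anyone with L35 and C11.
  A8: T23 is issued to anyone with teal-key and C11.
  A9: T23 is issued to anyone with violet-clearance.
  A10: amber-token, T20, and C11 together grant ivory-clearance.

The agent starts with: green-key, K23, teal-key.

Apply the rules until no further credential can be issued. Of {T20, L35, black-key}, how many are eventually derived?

No rule produces T20, and it is not given.
L35 would need violet-clearance and amber-token (A2), but violet-clearance is never granted.
No rule produces black-key, and it is not given.
None of the 3 are reached.

0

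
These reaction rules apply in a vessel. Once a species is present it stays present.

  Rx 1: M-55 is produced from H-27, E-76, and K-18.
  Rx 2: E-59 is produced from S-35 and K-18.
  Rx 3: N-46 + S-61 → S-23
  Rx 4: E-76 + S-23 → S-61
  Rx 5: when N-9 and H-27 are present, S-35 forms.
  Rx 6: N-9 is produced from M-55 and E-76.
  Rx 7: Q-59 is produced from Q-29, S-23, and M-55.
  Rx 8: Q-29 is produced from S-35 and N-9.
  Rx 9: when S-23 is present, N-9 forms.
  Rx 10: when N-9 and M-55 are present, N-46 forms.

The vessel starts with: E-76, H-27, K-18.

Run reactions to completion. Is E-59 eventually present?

H-27, E-76, and K-18 present → M-55 forms (Rx 1).
M-55 and E-76 present → N-9 forms (Rx 6).
N-9 and H-27 present → S-35 forms (Rx 5).
S-35 and K-18 present → E-59 forms (Rx 2).

Yes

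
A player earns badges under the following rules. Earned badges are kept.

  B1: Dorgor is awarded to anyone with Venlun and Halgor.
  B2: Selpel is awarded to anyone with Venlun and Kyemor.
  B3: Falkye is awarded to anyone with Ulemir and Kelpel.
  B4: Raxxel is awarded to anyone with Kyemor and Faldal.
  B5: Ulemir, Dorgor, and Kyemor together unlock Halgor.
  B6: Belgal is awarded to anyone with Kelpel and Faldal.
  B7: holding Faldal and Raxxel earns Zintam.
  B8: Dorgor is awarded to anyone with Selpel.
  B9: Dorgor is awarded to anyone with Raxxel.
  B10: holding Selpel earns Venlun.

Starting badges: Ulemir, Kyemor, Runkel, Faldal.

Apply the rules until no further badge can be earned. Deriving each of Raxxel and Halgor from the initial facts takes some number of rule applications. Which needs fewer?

Raxxel

Raxxel: With Kyemor and Faldal, Raxxel is earned (B4). [1 rule application]
Halgor: With Kyemor and Faldal, Raxxel is earned (B4). With Raxxel, Dorgor is earned (B9). With Ulemir, Dorgor, and Kyemor, Halgor is earned (B5). [3 rule applications]
Raxxel needs fewer.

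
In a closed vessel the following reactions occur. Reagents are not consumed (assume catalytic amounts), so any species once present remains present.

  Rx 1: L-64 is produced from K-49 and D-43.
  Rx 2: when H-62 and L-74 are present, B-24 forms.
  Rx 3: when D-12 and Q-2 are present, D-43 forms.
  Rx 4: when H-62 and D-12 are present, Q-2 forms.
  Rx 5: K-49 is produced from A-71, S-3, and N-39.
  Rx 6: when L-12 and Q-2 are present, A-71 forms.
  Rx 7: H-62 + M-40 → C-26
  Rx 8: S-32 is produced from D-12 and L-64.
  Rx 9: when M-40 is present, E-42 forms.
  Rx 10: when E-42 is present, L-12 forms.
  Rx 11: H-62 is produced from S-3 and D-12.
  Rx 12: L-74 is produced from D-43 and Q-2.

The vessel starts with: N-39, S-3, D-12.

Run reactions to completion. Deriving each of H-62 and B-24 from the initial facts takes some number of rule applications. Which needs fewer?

H-62: S-3 and D-12 present → H-62 forms (Rx 11). [1 rule application]
B-24: S-3 and D-12 present → H-62 forms (Rx 11). H-62 and D-12 present → Q-2 forms (Rx 4). D-12 and Q-2 present → D-43 forms (Rx 3). D-43 and Q-2 present → L-74 forms (Rx 12). H-62 and L-74 present → B-24 forms (Rx 2). [5 rule applications]
H-62 needs fewer.

H-62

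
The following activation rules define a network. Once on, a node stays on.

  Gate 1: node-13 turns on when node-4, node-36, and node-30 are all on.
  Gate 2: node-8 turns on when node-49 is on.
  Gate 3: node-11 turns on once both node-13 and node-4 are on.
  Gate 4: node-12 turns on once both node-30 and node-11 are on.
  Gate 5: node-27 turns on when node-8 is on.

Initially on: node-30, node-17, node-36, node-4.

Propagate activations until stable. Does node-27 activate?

No

node-27 would need node-8 (Gate 5), but node-8 never turns on.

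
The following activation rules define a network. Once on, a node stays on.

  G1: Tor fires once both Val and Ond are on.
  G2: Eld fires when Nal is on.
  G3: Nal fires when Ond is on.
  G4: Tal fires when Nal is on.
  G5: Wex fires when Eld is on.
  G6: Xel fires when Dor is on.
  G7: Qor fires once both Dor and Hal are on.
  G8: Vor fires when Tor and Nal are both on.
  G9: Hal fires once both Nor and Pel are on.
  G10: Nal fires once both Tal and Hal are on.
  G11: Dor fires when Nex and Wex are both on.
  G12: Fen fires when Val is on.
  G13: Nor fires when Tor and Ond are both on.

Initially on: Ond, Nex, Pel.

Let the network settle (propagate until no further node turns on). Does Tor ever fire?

Tor would need Val and Ond (G1), but Val never turns on.

No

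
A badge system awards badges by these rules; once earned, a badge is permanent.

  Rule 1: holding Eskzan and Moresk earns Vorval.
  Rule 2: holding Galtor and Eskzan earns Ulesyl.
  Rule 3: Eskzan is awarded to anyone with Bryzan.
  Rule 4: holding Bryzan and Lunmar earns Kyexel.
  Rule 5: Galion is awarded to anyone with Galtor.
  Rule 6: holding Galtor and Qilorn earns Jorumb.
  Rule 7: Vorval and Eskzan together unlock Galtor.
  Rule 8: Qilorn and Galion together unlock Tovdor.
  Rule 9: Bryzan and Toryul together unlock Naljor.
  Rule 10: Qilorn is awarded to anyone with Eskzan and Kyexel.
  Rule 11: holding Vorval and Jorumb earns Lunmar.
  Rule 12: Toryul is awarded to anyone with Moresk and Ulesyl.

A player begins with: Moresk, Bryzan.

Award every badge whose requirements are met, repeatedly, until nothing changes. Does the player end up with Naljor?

With Bryzan, Eskzan is earned (Rule 3).
With Eskzan and Moresk, Vorval is earned (Rule 1).
With Vorval and Eskzan, Galtor is earned (Rule 7).
With Galtor and Eskzan, Ulesyl is earned (Rule 2).
With Moresk and Ulesyl, Toryul is earned (Rule 12).
With Bryzan and Toryul, Naljor is earned (Rule 9).

Yes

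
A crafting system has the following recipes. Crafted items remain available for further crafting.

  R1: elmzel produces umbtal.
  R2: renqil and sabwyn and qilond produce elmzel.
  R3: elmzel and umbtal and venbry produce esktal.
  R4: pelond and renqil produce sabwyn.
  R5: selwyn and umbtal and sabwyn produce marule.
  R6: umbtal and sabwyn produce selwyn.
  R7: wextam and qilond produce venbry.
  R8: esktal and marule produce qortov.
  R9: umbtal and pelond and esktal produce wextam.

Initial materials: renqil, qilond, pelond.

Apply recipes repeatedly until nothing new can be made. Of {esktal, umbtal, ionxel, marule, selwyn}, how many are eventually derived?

3

Using R4, pelond and renqil make sabwyn.
Using R2, renqil, sabwyn, and qilond make elmzel.
Using R1, elmzel makes umbtal.
Using R6, umbtal and sabwyn make selwyn.
Using R5, selwyn, umbtal, and sabwyn make marule.
esktal would need elmzel, umbtal, and venbry (R3), but venbry is never obtained.
umbtal: reached.
No rule produces ionxel, and it is not given.
marule: reached.
selwyn: reached.
Reached: umbtal, marule, and selwyn — 3 of the 5.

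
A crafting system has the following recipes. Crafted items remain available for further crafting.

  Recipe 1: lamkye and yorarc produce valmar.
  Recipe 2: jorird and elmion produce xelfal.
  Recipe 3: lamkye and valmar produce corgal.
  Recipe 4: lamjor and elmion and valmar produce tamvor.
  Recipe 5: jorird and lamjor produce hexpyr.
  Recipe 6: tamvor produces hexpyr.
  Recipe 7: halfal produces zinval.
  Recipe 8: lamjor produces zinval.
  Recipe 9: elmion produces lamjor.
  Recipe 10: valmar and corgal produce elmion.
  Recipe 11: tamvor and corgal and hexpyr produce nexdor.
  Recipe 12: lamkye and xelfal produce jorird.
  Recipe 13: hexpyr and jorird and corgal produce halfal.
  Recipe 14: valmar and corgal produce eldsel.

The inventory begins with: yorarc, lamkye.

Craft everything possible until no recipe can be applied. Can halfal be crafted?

No

halfal would need hexpyr, jorird, and corgal (Recipe 13), but jorird is never obtained.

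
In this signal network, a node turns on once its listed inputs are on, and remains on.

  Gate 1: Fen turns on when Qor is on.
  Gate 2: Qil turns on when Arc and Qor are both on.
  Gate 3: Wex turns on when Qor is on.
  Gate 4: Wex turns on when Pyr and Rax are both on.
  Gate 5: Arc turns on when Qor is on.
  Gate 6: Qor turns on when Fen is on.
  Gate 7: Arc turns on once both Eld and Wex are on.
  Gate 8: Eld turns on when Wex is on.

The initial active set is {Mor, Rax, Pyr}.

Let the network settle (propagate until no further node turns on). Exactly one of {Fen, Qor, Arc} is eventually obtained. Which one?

Pyr and Rax are on, so Wex turns on (Gate 4).
Gate 8: Wex on → Eld on.
Gate 7: Eld and Wex on → Arc on.
Fen would need Qor (Gate 1), but Qor never turns on. Qor would need Fen (Gate 6), but Fen never turns on.

Arc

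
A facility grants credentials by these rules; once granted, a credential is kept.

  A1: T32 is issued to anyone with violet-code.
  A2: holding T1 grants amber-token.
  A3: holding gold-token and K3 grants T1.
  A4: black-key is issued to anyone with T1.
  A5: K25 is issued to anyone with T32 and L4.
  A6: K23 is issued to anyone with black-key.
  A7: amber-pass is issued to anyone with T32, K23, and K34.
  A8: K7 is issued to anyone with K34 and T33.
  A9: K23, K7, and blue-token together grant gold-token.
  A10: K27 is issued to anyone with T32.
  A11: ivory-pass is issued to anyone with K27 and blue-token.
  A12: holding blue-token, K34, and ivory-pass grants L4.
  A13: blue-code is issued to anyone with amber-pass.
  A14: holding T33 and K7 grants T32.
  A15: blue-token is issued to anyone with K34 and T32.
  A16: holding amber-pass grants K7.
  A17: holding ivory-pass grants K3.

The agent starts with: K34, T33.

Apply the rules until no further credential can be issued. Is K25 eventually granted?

Yes

Holding K34 and T33 grants K7 (A8).
Holding T33 and K7 grants T32 (A14).
Holding K34 and T32 grants blue-token (A15).
Holding T32 grants K27 (A10).
Holding K27 and blue-token grants ivory-pass (A11).
Holding blue-token, K34, and ivory-pass grants L4 (A12).
Holding T32 and L4 grants K25 (A5).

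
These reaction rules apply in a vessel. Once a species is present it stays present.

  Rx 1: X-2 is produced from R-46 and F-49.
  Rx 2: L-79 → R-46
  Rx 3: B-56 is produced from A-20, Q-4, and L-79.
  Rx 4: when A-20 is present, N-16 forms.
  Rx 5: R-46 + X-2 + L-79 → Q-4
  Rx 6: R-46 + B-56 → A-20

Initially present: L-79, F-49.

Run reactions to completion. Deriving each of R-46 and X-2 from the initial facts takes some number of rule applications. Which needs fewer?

R-46

R-46: L-79 present → R-46 forms (Rx 2). [1 rule application]
X-2: L-79 present → R-46 forms (Rx 2). R-46 and F-49 present → X-2 forms (Rx 1). [2 rule applications]
R-46 needs fewer.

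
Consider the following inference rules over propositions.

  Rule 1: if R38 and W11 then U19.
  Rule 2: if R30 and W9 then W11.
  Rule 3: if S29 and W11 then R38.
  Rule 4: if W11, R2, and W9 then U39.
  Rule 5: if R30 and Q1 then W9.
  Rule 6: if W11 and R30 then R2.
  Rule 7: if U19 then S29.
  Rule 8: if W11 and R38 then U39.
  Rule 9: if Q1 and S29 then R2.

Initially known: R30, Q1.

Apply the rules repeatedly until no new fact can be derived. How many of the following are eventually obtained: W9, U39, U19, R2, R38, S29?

3

R30 and Q1 hold, so W9 follows (Rule 5).
From R30 and W9, Rule 2 gives W11.
From W11 and R30, Rule 6 gives R2.
W11, R2, and W9 hold, so U39 follows (Rule 4).
W9: reached.
U39: reached.
U19 would need R38 and W11 (Rule 1), but R38 is never established.
R2: reached.
R38 would need S29 and W11 (Rule 3), but S29 is never established.
S29 would need U19 (Rule 7), but U19 is never established.
Reached: W9, U39, and R2 — 3 of the 6.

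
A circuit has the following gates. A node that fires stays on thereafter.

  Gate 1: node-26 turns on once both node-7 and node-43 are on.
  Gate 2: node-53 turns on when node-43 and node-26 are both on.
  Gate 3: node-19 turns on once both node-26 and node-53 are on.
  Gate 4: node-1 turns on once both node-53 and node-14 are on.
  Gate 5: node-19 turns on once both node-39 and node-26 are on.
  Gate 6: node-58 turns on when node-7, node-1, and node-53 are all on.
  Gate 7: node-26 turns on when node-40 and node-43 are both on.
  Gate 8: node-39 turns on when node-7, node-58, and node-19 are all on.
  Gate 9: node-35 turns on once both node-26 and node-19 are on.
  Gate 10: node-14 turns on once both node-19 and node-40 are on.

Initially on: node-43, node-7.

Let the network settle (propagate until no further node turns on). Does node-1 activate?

No

node-1 would need node-53 and node-14 (Gate 4), but node-14 never turns on.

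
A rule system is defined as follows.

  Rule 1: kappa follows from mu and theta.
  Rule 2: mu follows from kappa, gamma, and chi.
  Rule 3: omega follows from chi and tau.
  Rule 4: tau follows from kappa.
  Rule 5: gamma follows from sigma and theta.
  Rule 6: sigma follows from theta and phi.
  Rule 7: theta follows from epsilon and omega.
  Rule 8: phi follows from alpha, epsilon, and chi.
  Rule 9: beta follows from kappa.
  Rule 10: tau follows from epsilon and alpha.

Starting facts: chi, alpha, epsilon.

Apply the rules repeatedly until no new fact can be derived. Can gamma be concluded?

Yes

From alpha, epsilon, and chi, Rule 8 gives phi.
epsilon and alpha hold, so tau follows (Rule 10).
chi and tau hold, so omega follows (Rule 3).
From epsilon and omega, Rule 7 gives theta.
theta and phi hold, so sigma follows (Rule 6).
sigma and theta hold, so gamma follows (Rule 5).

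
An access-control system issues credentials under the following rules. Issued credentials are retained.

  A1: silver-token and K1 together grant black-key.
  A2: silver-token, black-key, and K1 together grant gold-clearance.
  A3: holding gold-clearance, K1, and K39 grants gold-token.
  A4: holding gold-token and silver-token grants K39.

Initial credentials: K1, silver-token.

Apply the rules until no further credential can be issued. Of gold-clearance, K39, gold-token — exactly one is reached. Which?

gold-clearance

Holding silver-token and K1 grants black-key (A1).
Holding silver-token, black-key, and K1 grants gold-clearance (A2).
gold-token would need gold-clearance, K1, and K39 (A3), but K39 is never granted. K39 would need gold-token and silver-token (A4), but gold-token is never granted.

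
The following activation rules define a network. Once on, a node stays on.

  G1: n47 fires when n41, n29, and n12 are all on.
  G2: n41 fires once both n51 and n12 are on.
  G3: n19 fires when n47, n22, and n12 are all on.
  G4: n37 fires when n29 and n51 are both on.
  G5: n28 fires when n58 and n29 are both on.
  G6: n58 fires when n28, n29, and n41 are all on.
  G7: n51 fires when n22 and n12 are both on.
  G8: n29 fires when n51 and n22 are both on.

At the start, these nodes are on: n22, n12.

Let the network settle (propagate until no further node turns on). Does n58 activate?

No

n58 would need n28, n29, and n41 (G6), but n28 never turns on.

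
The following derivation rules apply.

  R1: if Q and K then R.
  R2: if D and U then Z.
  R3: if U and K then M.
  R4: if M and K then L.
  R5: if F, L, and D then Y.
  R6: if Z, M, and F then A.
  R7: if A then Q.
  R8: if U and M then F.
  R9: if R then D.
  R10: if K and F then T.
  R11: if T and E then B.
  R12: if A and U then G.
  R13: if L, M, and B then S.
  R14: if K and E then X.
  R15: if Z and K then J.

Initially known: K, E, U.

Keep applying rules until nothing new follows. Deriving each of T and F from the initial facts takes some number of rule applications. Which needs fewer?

F: U and K hold, so M follows (R3). U and M hold, so F follows (R8). [2 rule applications]
T: From U and K, R3 gives M. U and M hold, so F follows (R8). From K and F, R10 gives T. [3 rule applications]
F needs fewer.

F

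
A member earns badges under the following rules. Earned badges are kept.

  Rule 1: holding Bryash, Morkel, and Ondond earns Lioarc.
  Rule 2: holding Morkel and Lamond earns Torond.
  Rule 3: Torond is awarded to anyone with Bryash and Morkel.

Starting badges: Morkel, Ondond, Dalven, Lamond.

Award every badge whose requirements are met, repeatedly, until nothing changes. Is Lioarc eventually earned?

Lioarc would need Bryash, Morkel, and Ondond (Rule 1), but Bryash is never earned.

No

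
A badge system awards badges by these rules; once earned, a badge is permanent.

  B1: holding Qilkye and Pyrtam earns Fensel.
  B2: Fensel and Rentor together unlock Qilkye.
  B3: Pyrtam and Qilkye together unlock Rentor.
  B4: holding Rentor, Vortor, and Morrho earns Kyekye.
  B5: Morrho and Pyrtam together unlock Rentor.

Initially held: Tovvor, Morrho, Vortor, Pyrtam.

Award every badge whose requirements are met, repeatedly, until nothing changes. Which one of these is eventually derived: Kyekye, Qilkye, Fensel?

With Morrho and Pyrtam, Rentor is earned (B5).
With Rentor, Vortor, and Morrho, Kyekye is earned (B4).
Qilkye would need Fensel and Rentor (B2), but Fensel is never earned. Fensel would need Qilkye and Pyrtam (B1), but Qilkye is never earned.

Kyekye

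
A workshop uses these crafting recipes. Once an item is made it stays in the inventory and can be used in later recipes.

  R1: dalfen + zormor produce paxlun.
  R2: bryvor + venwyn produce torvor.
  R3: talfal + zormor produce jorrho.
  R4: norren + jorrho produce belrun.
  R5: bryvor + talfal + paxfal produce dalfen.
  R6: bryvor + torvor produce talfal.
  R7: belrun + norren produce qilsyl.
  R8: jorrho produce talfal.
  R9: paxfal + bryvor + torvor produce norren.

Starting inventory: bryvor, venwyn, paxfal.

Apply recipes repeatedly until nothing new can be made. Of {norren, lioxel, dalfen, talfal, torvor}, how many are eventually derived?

4

bryvor + venwyn → torvor (R2).
paxfal + bryvor + torvor → norren (R9).
Using R6, bryvor and torvor make talfal.
bryvor + talfal + paxfal → dalfen (R5).
norren: reached.
No rule produces lioxel, and it is not given.
dalfen: reached.
talfal: reached.
torvor: reached.
Reached: norren, dalfen, talfal, and torvor — 4 of the 5.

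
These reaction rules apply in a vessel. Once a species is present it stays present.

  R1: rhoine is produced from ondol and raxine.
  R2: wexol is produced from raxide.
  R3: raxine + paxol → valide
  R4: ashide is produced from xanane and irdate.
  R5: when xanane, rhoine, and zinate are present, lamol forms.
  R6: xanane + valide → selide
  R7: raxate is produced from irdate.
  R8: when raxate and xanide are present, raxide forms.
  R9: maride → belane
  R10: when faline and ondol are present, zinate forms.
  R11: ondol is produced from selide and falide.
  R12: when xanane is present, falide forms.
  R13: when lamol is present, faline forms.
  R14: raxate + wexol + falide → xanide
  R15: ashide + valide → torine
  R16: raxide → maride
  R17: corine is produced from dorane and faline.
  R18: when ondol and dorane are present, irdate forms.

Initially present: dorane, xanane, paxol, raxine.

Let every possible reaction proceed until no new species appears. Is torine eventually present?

xanane present → falide forms (R12).
raxine and paxol present → valide forms (R3).
xanane and valide present → selide forms (R6).
selide and falide present → ondol forms (R11).
ondol and dorane present → irdate forms (R18).
xanane and irdate present → ashide forms (R4).
ashide and valide present → torine forms (R15).

Yes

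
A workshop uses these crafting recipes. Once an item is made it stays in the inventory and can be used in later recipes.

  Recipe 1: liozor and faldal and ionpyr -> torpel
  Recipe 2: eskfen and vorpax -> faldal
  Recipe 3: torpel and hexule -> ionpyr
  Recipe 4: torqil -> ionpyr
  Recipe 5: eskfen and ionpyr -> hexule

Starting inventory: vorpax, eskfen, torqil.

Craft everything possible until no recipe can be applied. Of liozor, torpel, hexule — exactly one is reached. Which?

hexule

Using Recipe 4, torqil makes ionpyr.
eskfen and ionpyr -> hexule (Recipe 5).
No rule produces liozor, and it is not given. torpel would need liozor, faldal, and ionpyr (Recipe 1), but liozor is never obtained.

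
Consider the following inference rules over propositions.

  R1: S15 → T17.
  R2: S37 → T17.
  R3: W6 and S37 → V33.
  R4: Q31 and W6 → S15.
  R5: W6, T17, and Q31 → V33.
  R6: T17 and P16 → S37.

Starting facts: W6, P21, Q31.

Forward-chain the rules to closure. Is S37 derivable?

S37 would need T17 and P16 (R6), but P16 is never established.

No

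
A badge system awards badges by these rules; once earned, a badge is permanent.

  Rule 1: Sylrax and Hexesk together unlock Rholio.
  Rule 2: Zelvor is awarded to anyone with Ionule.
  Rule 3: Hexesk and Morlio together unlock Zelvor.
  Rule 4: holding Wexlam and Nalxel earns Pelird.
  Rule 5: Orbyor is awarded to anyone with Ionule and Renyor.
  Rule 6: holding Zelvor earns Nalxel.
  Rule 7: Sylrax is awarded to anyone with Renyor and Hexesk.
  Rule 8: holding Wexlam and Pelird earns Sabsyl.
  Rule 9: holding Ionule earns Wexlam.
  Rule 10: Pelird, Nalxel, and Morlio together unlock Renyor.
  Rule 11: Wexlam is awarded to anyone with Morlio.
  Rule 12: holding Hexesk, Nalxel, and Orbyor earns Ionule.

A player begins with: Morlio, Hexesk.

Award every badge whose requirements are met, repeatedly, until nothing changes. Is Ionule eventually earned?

No

Ionule would need Hexesk, Nalxel, and Orbyor (Rule 12), but Orbyor is never earned.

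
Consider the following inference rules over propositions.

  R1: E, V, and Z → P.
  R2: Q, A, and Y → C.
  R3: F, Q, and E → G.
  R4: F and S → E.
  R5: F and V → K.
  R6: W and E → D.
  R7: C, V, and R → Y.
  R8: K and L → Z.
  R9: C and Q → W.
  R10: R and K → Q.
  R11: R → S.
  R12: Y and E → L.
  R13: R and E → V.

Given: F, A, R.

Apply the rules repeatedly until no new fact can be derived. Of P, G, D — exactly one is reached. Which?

G

From R, R11 gives S.
From F and S, R4 gives E.
R and E hold, so V follows (R13).
F and V hold, so K follows (R5).
R and K hold, so Q follows (R10).
From F, Q, and E, R3 gives G.
P would need E, V, and Z (R1), but Z is never established. D would need W and E (R6), but W is never established.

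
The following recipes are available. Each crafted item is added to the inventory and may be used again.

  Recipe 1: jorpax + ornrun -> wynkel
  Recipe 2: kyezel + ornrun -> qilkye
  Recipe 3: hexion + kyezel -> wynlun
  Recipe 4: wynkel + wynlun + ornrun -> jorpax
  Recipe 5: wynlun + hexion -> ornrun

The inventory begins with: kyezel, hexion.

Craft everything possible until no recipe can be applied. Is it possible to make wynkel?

No

wynkel would need jorpax and ornrun (Recipe 1), but jorpax is never obtained.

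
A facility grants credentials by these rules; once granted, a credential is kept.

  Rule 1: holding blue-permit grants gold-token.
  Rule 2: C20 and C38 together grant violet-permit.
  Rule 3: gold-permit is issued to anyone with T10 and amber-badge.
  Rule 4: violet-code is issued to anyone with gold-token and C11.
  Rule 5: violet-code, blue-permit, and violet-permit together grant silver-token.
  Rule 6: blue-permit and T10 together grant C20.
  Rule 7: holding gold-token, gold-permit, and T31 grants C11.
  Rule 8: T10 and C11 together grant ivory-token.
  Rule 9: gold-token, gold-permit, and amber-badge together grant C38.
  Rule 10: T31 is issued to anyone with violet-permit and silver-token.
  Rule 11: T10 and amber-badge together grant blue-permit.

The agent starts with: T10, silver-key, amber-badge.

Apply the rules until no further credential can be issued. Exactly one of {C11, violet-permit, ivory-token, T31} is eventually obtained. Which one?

violet-permit

Holding T10 and amber-badge grants gold-permit (Rule 3).
Holding T10 and amber-badge grants blue-permit (Rule 11).
Holding blue-permit grants gold-token (Rule 1).
Holding blue-permit and T10 grants C20 (Rule 6).
Holding gold-token, gold-permit, and amber-badge grants C38 (Rule 9).
Holding C20 and C38 grants violet-permit (Rule 2).
ivory-token would need T10 and C11 (Rule 8), but C11 is never granted. C11 would need gold-token, gold-permit, and T31 (Rule 7), but T31 is never granted. T31 would need violet-permit and silver-token (Rule 10), but silver-token is never granted.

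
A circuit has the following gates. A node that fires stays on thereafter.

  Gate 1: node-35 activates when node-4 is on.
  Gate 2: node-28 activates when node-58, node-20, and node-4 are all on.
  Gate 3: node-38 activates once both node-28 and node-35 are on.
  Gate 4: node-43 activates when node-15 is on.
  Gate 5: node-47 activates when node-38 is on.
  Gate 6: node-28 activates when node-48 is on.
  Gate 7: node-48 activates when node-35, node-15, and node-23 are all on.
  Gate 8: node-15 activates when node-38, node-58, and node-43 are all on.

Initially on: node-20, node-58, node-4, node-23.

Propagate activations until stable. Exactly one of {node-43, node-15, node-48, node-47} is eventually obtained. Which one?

node-58, node-20, and node-4 are on, so node-28 activates (Gate 2).
Gate 1: node-4 on → node-35 on.
node-28 and node-35 are on, so node-38 activates (Gate 3).
Gate 5: node-38 on → node-47 on.
node-15 would need node-38, node-58, and node-43 (Gate 8), but node-43 never turns on. node-48 would need node-35, node-15, and node-23 (Gate 7), but node-15 never turns on. node-43 would need node-15 (Gate 4), but node-15 never turns on.

node-47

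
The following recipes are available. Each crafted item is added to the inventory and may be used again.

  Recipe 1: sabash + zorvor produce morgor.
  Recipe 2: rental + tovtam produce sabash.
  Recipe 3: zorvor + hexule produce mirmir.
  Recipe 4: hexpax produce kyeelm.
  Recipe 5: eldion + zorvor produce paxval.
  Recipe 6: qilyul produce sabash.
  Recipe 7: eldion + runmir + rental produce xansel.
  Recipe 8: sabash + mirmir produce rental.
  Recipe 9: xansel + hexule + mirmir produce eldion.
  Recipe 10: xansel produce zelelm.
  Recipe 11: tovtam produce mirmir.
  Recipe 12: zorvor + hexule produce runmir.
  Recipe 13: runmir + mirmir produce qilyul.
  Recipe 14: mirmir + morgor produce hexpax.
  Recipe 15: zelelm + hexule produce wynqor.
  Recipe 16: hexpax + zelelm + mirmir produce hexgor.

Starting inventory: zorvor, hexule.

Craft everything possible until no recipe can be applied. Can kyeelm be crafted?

zorvor + hexule → runmir (Recipe 12).
zorvor + hexule → mirmir (Recipe 3).
Using Recipe 13, runmir and mirmir make qilyul.
qilyul → sabash (Recipe 6).
Using Recipe 1, sabash and zorvor make morgor.
Using Recipe 14, mirmir and morgor make hexpax.
hexpax → kyeelm (Recipe 4).

Yes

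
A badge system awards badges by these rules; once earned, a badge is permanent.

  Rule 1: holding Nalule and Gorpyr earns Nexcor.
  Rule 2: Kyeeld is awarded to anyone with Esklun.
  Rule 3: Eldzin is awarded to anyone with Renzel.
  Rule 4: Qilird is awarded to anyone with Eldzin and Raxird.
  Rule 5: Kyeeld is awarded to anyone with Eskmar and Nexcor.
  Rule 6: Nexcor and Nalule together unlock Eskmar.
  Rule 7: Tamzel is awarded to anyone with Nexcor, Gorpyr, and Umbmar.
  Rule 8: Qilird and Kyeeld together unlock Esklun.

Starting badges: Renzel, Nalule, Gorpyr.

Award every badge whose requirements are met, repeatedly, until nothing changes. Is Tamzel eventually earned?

Tamzel would need Nexcor, Gorpyr, and Umbmar (Rule 7), but Umbmar is never earned.

No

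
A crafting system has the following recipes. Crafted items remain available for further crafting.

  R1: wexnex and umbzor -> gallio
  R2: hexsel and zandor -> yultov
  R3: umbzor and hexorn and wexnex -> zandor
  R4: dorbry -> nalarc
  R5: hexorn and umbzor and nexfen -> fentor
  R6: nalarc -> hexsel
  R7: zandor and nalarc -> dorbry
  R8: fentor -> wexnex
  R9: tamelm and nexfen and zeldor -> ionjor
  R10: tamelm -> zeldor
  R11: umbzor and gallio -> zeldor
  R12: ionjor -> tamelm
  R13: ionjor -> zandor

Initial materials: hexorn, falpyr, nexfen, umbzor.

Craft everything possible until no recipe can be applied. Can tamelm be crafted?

No

tamelm would need ionjor (R12), but ionjor is never obtained.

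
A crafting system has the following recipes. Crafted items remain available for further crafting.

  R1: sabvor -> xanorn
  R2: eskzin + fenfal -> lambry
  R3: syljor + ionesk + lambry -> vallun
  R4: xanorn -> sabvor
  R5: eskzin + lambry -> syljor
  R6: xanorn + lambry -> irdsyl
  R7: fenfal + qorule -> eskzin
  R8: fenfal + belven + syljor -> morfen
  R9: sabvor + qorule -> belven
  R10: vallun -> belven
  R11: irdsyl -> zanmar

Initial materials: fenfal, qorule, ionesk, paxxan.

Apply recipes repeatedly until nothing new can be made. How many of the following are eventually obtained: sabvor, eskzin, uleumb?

fenfal + qorule -> eskzin (R7).
sabvor would need xanorn (R4), but xanorn is never obtained.
eskzin: reached.
No rule produces uleumb, and it is not given.
Reached: eskzin — 1 of the 3.

1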